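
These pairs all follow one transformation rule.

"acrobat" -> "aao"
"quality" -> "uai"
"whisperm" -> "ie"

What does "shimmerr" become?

ie

Looking at the pairs, the operation is to take characters alternately from the front and the back (1st, last, 2nd, 2nd-last, ...), then keep only the vowels.
On "shimmerr": the first step gives "srhriemm", and the second then gives "ie".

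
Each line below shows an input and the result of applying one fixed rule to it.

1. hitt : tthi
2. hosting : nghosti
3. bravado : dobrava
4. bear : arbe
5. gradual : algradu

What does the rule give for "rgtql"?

qlrgt

Looking at the pairs, the operation is to move the last 2 characters to the front (rotate right by 2).
On "rgtql" that produces "qlrgt".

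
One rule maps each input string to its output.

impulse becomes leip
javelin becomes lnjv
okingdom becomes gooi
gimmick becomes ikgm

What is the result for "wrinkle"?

kewi

Looking at the pairs, the operation is to keep every other character starting from the first (positions 1st, 3rd, 5th, ...), then move the last 2 characters to the front (rotate right by 2).
For "wrinkle", step one produces "wike"; step two turns that into "kewi".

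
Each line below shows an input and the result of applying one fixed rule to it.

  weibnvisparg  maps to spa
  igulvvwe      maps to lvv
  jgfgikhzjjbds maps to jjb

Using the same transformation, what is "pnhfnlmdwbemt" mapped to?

Rule — move the last 2 characters to the front (rotate right by 2), then keep only the last 3 characters.
"pnhfnlmdwbemt" → "mtpnhfnlmdwbe" → "wbe".

wbe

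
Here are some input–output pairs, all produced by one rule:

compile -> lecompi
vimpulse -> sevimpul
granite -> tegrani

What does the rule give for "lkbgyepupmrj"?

rjlkbgyepupm

The pattern: move the last 2 characters to the front (rotate right by 2).
For "lkbgyepupmrj" the result is "rjlkbgyepupm".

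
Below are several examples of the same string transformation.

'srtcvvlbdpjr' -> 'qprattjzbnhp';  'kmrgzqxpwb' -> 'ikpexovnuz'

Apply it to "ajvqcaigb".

yhtoaygez

Rule — shift every letter 2 places backward in the alphabet (wrapping around).
"ajvqcaigb" → "yhtoaygez".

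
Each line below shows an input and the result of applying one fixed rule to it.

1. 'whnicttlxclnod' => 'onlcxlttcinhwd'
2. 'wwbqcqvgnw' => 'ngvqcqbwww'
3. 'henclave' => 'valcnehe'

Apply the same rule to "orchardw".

In each case the input is transformed by: reverse the string, then move the first character to the end.
On "orchardw": the first step gives "wdrahcro", and the second then gives "drahcrow".

drahcrow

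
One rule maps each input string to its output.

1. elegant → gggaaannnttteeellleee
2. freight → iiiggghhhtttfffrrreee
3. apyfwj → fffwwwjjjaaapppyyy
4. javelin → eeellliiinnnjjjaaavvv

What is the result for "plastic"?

Each output is the input with this applied: move the first 3 characters to the end (rotate left by 3), then repeat every character 3 times.
Starting from "plastic": after the first operation, "sticpla"; after the second, "ssstttiiicccppplllaaa".

ssstttiiicccppplllaaa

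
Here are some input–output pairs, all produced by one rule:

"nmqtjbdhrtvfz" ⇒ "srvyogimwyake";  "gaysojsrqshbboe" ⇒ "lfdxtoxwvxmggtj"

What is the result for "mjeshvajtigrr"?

rojxmafoynlww

What's happening: shift every letter 5 places forward in the alphabet (wrapping around).
Doing the same to "mjeshvajtigrr": "rojxmafoynlww".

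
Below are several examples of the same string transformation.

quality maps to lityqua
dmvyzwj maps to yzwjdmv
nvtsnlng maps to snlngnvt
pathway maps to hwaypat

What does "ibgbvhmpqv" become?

bvhmpqvibg

Each output is the input with this applied: move the first 3 characters to the end (rotate left by 3).
So "ibgbvhmpqv" becomes "bvhmpqvibg".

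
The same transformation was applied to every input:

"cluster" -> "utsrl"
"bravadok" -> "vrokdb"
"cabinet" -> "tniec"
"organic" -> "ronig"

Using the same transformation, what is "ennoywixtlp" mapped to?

yxwtponnl

The rule is to sort the characters into reverse alphabetical order, then delete the last 2 characters.
Applying both steps to "ennoywixtlp": "yxwtponnlie", then "yxwtponnl".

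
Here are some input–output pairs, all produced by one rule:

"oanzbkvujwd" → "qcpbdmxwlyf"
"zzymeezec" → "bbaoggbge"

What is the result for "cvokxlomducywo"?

exqmznqofweayq

The rule is to shift every letter 2 places forward in the alphabet (wrapping around).
For "cvokxlomducywo" the result is "exqmznqofweayq".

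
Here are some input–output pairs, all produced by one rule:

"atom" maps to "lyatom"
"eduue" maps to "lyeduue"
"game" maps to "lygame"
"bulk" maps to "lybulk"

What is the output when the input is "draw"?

The pattern: prepend "ly".
"draw" → "lydraw".

lydraw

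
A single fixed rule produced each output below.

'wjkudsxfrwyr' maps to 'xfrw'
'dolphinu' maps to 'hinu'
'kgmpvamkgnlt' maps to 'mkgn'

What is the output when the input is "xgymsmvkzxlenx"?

kzxl

Looking at the pairs, the operation is to swap the front and back halves of the string, then keep only the first 4 characters.
Working it through for "xgymsmvkzxlenx": intermediate "kzxlenxxgymsmv", final "kzxl".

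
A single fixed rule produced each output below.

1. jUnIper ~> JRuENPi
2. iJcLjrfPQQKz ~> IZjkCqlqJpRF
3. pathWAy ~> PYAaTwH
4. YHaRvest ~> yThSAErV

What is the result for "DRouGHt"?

dTrhOgU

The pattern: take characters alternately from the front and the back (1st, last, 2nd, 2nd-last, ...), then flip the case of every letter.
For "DRouGHt", step one produces "DtRHoGu"; step two turns that into "dTrhOgU".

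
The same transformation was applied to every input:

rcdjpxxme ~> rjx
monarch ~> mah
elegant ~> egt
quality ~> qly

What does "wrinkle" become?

wne

The rule is to keep one character in every 3, starting at position 1 (positions 1st, 4th, 7th, ...).
Doing the same to "wrinkle": "wne".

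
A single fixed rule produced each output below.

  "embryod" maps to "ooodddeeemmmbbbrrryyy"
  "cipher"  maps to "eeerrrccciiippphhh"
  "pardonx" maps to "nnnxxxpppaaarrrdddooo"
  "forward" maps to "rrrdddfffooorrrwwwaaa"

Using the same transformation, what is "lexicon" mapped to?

ooonnnllleeexxxiiiccc

The rule is to move the last 2 characters to the front (rotate right by 2), then repeat every character 3 times.
For "lexicon", step one produces "onlexic"; step two turns that into "ooonnnllleeexxxiiiccc".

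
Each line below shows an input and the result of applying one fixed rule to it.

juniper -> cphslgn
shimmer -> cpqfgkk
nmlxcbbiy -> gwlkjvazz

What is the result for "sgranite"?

The rule is to move the last 2 characters to the front (rotate right by 2), then shift every letter 2 places backward in the alphabet (wrapping around).
Starting from "sgranite": after the first operation, "tesgrani"; after the second, "rcqepylg".

rcqepylg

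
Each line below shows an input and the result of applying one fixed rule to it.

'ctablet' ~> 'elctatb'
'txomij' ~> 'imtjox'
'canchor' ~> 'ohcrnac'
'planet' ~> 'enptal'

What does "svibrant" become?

The pattern: move the last 3 characters to the front (rotate right by 3), then swap each adjacent pair of characters (1↔2, 3↔4, ...).
On "svibrant": the first step gives "antsvibr", and the second then gives "nastivrb".
(Check on "ctablet": → "letctab" → "elctatb" ✓)

nastivrb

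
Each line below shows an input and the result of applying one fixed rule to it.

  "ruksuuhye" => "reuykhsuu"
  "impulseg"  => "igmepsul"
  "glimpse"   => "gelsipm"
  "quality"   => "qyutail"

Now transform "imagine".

Each output is the input with this applied: take characters alternately from the front and the back (1st, last, 2nd, 2nd-last, ...).
So "imagine" becomes "iemnaig".

iemnaig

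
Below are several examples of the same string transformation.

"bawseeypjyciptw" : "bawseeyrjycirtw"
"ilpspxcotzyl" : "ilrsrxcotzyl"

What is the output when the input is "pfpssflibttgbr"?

The pattern: replace every "p" with "r".
So "pfpssflibttgbr" becomes "rfrssflibttgbr".

rfrssflibttgbr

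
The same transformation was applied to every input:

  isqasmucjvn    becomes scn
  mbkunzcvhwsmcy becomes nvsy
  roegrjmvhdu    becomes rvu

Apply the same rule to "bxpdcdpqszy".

cqy

Rule — delete the first 2 characters, then keep one character in every 3, starting at position 3 (positions 3rd, 6th, 9th, ...).
"bxpdcdpqszy" → "cqy".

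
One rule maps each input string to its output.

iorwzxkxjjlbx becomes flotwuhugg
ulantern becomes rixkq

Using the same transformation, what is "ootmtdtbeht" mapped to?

Rule — shift every letter 3 places backward in the alphabet (wrapping around), then delete the last 3 characters.
So "ootmtdtbeht" becomes "llqjqaqy".

llqjqaqy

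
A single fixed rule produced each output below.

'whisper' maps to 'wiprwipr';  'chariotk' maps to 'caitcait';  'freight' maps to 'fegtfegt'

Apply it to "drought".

dogtdogt

What's happening: keep every other character starting from the first (positions 1st, 3rd, 5th, ...), then write the whole string twice.
"drought" → "dogtdogt".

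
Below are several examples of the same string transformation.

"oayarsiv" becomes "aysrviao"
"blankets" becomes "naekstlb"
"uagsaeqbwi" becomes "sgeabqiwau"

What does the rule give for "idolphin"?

Looking at the pairs, the operation is to move the first 2 characters to the end (rotate left by 2), then swap each adjacent pair of characters (1↔2, 3↔4, ...).
On "idolphin": the first step gives "olphinid", and the second then gives "lohpnidi".

lohpnidi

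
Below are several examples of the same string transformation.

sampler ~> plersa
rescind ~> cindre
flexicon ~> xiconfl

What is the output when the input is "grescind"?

In each case the input is transformed by: move the first 2 characters to the end (rotate left by 2), then delete the first character.
Starting from "grescind": after the first operation, "escindgr"; after the second, "scindgr".
(Check on "rescind": → "scindre" → "cindre" ✓)

scindgr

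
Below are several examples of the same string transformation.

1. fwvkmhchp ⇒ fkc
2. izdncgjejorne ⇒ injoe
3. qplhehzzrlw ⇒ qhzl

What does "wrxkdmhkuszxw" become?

What's happening: keep one character in every 3, starting at position 1 (positions 1st, 4th, 7th, ...).
Applying that to "wrxkdmhkuszxw" gives "wkhsw".

wkhsw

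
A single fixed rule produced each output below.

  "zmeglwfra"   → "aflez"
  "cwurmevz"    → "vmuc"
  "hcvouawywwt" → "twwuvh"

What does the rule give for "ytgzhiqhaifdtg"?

tfaqhgy

Looking at the pairs, the operation is to keep every other character starting from the first (positions 1st, 3rd, 5th, ...), then reverse the string.
"ytgzhiqhaifdtg" → "yghqaft" → "tfaqhgy".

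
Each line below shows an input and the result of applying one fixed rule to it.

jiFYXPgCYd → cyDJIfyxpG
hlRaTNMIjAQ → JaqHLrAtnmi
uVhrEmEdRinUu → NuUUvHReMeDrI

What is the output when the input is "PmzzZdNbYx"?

ByXpMZZzDn

In each case the input is transformed by: move the last 3 characters to the front (rotate right by 3), then flip the case of every letter.
"PmzzZdNbYx" → "bYxPmzzZdN" → "ByXpMZZzDn".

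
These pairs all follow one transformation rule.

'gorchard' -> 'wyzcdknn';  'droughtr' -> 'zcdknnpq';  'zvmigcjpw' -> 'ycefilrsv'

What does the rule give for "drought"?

What's happening: sort the characters into alphabetical order, then shift every letter 4 places backward in the alphabet (wrapping around).
"drought" → "dghortu" → "zcdknpq".
(Check on "gorchard": → "acdghorr" → "wyzcdknn" ✓)

zcdknpq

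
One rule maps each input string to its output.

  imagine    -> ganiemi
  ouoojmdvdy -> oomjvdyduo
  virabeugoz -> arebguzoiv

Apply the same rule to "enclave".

lcvaene

In each case the input is transformed by: swap each adjacent pair of characters (1↔2, 3↔4, ...), then move the first 2 characters to the end (rotate left by 2).
On "enclave": the first step gives "nelcvae", and the second then gives "lcvaene".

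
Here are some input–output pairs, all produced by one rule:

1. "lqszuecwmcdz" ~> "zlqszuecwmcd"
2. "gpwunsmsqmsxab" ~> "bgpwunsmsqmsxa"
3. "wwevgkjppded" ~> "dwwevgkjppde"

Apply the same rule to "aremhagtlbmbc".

In each case the input is transformed by: move the last character to the front.
On "aremhagtlbmbc" that produces "caremhagtlbmb".

caremhagtlbmb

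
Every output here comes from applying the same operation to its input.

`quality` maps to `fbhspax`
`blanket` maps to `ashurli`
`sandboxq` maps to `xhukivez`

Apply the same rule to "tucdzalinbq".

Each output is the input with this applied: shift every letter 7 places forward in the alphabet (wrapping around), then swap the first and last characters.
"tucdzalinbq" → "xbjkghspuia".

xbjkghspuia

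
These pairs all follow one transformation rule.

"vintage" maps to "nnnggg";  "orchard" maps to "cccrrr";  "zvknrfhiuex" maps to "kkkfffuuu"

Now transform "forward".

rrrrrr

The transformation: keep one character in every 3, starting at position 3 (positions 3rd, 6th, 9th, ...), then repeat every character 3 times.
For "forward", step one produces "rr"; step two turns that into "rrrrrr".
(Check on "vintage": → "ng" → "nnnggg" ✓)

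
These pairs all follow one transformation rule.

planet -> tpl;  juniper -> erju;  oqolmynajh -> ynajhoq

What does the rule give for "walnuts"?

The transformation: move the first 2 characters to the end (rotate left by 2), then delete the first 3 characters.
On "walnuts" that produces "tswa".

tswa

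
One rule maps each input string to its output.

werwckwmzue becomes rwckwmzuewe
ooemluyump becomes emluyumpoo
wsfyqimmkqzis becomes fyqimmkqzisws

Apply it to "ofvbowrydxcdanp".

vbowrydxcdanpof

Each output is the input with this applied: move the first 2 characters to the end (rotate left by 2).
Doing the same to "ofvbowrydxcdanp": "vbowrydxcdanpof".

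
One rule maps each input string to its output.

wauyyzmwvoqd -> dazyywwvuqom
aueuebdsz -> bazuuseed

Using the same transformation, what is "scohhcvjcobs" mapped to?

cbvssoojhhcc

Each output is the input with this applied: sort the characters into reverse alphabetical order, then move the last 2 characters to the front (rotate right by 2).
Working it through for "scohhcvjcobs": intermediate "vssoojhhcccb", final "cbvssoojhhcc".
(Check on "wauyyzmwvoqd": → "zyywwvuqomda" → "dazyywwvuqom" ✓)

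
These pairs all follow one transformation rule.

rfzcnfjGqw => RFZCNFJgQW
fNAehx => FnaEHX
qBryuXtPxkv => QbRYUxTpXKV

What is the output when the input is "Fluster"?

In each case the input is transformed by: flip the case of every letter.
For "Fluster" the result is "fLUSTER".

fLUSTER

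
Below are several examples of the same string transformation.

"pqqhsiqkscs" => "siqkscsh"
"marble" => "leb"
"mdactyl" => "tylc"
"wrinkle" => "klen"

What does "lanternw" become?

Looking at the pairs, the operation is to delete the first 3 characters, then move the first character to the end.
On "lanternw" that produces "ernwt".

ernwt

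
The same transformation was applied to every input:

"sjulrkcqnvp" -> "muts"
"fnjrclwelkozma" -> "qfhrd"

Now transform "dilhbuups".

The transformation: shift every letter 3 places forward in the alphabet (wrapping around), then keep one character in every 3, starting at position 2 (positions 2nd, 5th, 8th, ...).
"dilhbuups" → "les".

les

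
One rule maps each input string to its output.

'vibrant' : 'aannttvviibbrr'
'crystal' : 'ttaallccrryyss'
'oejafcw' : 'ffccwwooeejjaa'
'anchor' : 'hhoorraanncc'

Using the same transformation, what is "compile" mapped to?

iilleeccoommpp

What's happening: move the last 3 characters to the front (rotate right by 3), then double every character.
Doing the same to "compile": "iilleeccoommpp".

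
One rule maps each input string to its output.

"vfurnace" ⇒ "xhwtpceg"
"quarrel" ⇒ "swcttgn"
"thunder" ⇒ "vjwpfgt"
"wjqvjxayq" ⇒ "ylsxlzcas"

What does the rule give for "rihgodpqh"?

The rule is to shift every letter 2 places forward in the alphabet (wrapping around).
So "rihgodpqh" becomes "tkjiqfrsj".

tkjiqfrsj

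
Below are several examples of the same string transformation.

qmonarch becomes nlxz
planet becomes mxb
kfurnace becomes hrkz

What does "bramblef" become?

What's happening: shift every letter 3 places backward in the alphabet (wrapping around), then keep every other character starting from the first (positions 1st, 3rd, 5th, ...).
Starting from "bramblef": after the first operation, "yoxjyibc"; after the second, "yxyb".
(Check on "planet": → "mixkbq" → "mxb" ✓)

yxyb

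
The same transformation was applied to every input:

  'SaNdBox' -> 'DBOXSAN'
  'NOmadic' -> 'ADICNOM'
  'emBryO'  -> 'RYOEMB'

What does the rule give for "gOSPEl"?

Rule — move the first 3 characters to the end (rotate left by 3), then convert every letter to uppercase.
"gOSPEl" → "PElgOS" → "PELGOS".

PELGOS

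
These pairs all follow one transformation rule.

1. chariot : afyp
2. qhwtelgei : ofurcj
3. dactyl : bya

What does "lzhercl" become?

jxfc

The transformation: shift every letter 2 places backward in the alphabet (wrapping around), then delete the last 3 characters.
Starting from "lzhercl": after the first operation, "jxfcpaj"; after the second, "jxfc".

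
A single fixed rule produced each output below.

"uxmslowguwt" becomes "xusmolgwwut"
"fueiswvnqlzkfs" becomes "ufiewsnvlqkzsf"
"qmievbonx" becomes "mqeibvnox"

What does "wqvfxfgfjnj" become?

In each case the input is transformed by: swap each adjacent pair of characters (1↔2, 3↔4, ...).
On "wqvfxfgfjnj" that produces "qwfvfxfgnjj".

qwfvfxfgnjj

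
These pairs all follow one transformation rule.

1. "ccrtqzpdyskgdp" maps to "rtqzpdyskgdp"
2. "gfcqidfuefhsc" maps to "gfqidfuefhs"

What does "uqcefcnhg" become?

uqefnhg

Rule — remove every "c".
On "uqcefcnhg" that produces "uqefnhg".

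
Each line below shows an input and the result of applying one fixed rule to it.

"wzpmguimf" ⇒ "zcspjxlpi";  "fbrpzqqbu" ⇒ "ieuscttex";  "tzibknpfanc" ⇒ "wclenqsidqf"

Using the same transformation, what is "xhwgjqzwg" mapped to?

akzjmtczj

The pattern: shift every letter 3 places forward in the alphabet (wrapping around).
Doing the same to "xhwgjqzwg": "akzjmtczj".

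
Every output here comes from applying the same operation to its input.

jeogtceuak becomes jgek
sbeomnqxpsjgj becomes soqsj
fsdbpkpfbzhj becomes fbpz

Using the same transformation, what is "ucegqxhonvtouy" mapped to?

Looking at the pairs, the operation is to keep one character in every 3, starting at position 1 (positions 1st, 4th, 7th, ...).
Doing the same to "ucegqxhonvtouy": "ughvu".

ughvu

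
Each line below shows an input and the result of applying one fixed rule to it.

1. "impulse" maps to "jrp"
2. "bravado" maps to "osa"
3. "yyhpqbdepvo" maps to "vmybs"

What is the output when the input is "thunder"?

The rule is to keep every other character starting from the second (positions 2nd, 4th, 6th, ...), then shift every letter 3 places backward in the alphabet (wrapping around).
Applying both steps to "thunder": "hne", then "ekb".
(Check on "bravado": → "rvd" → "osa" ✓)

ekb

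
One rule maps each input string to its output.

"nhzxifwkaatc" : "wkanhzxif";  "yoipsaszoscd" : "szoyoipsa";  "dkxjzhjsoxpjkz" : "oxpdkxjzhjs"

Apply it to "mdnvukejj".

What's happening: delete the last 3 characters, then move the last 3 characters to the front (rotate right by 3).
On "mdnvukejj" that produces "vukmdn".

vukmdn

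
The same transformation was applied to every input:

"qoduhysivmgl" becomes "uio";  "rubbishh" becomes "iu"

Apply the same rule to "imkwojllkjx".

The rule is to move the first 3 characters to the end (rotate left by 3), then keep only the vowels.
Applying both steps to "imkwojllkjx": "wojllkjximk", then "oi".

oi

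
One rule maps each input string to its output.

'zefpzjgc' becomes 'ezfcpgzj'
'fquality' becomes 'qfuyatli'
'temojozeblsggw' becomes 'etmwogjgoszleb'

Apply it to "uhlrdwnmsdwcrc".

hulcrrdcwwndms

The rule is to move the first character to the end, then take characters alternately from the front and the back (1st, last, 2nd, 2nd-last, ...).
On "uhlrdwnmsdwcrc": the first step gives "hlrdwnmsdwcrcu", and the second then gives "hulcrrdcwwndms".
(Check on "fquality": → "qualityf" → "qfuyatli" ✓)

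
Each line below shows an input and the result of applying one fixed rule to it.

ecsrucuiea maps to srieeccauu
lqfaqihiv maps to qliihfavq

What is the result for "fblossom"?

oomlfbss

The pattern: sort the characters into reverse alphabetical order, then move the first 2 characters to the end (rotate left by 2).
Applying both steps to "fblossom": "ssoomlfb", then "oomlfbss".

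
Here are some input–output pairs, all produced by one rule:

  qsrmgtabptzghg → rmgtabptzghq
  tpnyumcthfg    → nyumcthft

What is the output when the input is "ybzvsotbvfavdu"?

The pattern: swap the first and last characters, then delete the first 2 characters.
On "ybzvsotbvfavdu": the first step gives "ubzvsotbvfavdy", and the second then gives "zvsotbvfavdy".

zvsotbvfavdy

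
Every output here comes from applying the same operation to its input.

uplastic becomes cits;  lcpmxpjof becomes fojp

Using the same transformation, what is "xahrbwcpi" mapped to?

ipcw

The pattern: reverse the string, then keep only the first 4 characters.
Applying both steps to "xahrbwcpi": "ipcwbrhax", then "ipcw".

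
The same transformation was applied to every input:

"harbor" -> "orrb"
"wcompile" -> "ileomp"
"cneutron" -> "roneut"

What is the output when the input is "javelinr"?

The transformation: delete the first 2 characters, then swap the front and back halves of the string.
"javelinr" → "velinr" → "inrvel".

inrvel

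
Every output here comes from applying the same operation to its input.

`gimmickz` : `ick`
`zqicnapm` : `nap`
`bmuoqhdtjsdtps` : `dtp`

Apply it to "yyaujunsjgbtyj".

What's happening: move the last character to the front, then keep only the last 3 characters.
Applying both steps to "yyaujunsjgbtyj": "jyyaujunsjgbty", then "bty".

bty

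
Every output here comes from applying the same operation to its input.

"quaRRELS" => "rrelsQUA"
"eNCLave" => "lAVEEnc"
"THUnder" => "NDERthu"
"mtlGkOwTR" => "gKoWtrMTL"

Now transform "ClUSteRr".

What's happening: flip the case of every letter, then move the first 3 characters to the end (rotate left by 3).
Applying both steps to "ClUSteRr": "cLusTErR", then "sTErRcLu".

sTErRcLu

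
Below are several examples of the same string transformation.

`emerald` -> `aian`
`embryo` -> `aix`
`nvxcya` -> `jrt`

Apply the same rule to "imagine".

eiwc

Looking at the pairs, the operation is to delete the last 3 characters, then shift every letter 4 places backward in the alphabet (wrapping around).
For "imagine", step one produces "imag"; step two turns that into "eiwc".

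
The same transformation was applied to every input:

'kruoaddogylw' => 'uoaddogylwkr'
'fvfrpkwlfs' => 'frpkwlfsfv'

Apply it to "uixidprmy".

xidprmyui

The pattern: move the first 2 characters to the end (rotate left by 2).
Doing the same to "uixidprmy": "xidprmyui".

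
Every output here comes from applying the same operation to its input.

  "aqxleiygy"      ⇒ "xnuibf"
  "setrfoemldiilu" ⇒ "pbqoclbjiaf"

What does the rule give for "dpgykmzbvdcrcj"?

amdvhjwysaz

What's happening: shift every letter 3 places backward in the alphabet (wrapping around), then delete the last 3 characters.
On "dpgykmzbvdcrcj": the first step gives "amdvhjwysazozg", and the second then gives "amdvhjwysaz".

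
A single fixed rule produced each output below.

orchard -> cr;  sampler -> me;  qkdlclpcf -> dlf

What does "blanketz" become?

Each output is the input with this applied: keep one character in every 3, starting at position 3 (positions 3rd, 6th, 9th, ...).
So "blanketz" becomes "ae".

ae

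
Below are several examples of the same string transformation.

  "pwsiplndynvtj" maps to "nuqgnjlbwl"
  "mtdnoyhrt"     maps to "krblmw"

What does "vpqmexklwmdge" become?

tnokcvijuk

In each case the input is transformed by: delete the last 3 characters, then shift every letter 2 places backward in the alphabet (wrapping around).
Applying both steps to "vpqmexklwmdge": "vpqmexklwm", then "tnokcvijuk".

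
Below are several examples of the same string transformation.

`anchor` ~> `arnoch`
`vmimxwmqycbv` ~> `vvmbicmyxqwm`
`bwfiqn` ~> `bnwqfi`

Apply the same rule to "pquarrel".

plqeurar

Each output is the input with this applied: take characters alternately from the front and the back (1st, last, 2nd, 2nd-last, ...).
For "pquarrel" the result is "plqeurar".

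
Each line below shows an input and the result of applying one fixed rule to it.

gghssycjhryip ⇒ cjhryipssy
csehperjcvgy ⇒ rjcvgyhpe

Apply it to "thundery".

rynde

Looking at the pairs, the operation is to delete the first 3 characters, then move the first 3 characters to the end (rotate left by 3).
Working it through for "thundery": intermediate "ndery", final "rynde".
(Check on "gghssycjhryip": → "ssycjhryip" → "cjhryipssy" ✓)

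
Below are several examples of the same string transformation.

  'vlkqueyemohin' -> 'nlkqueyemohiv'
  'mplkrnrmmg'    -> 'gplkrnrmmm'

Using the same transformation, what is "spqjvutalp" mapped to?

ppqjvutals

The pattern: swap the first and last characters.
For "spqjvutalp" the result is "ppqjvutals".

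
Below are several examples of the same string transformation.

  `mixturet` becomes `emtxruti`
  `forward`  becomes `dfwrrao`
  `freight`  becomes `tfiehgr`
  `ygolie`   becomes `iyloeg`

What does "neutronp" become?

What's happening: swap each adjacent pair of characters (1↔2, 3↔4, ...), then swap the first and last characters.
Applying both steps to "neutronp": "entuorpn", then "nntuorpe".
(Check on "mixturet": → "imtxrute" → "emtxruti" ✓)

nntuorpe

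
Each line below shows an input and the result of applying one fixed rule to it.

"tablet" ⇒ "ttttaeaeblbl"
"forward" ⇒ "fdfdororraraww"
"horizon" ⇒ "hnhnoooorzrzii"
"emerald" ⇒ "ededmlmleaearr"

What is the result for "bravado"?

bobordrdaaaavv

Rule — double every character, then take characters alternately from the front and the back (1st, last, 2nd, 2nd-last, ...).
Doing the same to "bravado": "bobordrdaaaavv".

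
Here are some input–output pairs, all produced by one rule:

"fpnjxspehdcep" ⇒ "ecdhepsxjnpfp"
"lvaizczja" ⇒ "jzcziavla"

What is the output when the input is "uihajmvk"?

Rule — reverse the string, then move the first character to the end.
Starting from "uihajmvk": after the first operation, "kvmjahiu"; after the second, "vmjahiuk".
(Check on "fpnjxspehdcep": → "pecdhepsxjnpf" → "ecdhepsxjnpfp" ✓)

vmjahiuk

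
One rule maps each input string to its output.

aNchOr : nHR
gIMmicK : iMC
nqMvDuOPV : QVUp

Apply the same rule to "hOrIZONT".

The transformation: flip the case of every letter, then keep every other character starting from the second (positions 2nd, 4th, 6th, ...).
Starting from "hOrIZONT": after the first operation, "HoRizont"; after the second, "oiot".

oiot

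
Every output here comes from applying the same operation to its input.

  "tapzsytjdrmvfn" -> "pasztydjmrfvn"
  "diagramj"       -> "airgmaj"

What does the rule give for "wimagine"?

miganie

The pattern: delete the first character, then swap each adjacent pair of characters (1↔2, 3↔4, ...).
For "wimagine", step one produces "imagine"; step two turns that into "miganie".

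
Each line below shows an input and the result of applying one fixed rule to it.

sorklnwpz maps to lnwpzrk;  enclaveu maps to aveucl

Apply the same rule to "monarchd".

rchdna

The pattern: delete the first 2 characters, then move the first 2 characters to the end (rotate left by 2).
Working it through for "monarchd": intermediate "narchd", final "rchdna".
(Check on "enclaveu": → "claveu" → "aveucl" ✓)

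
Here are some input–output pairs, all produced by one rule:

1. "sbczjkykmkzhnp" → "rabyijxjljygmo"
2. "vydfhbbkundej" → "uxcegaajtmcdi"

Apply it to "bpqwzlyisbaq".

Looking at the pairs, the operation is to shift every letter 1 place backward in the alphabet (wrapping around).
Doing the same to "bpqwzlyisbaq": "aopvykxhrazp".

aopvykxhrazp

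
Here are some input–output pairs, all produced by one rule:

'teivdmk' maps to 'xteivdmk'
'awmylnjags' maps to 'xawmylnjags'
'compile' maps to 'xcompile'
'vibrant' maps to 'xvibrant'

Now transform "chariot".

The pattern: prepend "x".
Doing the same to "chariot": "xchariot".

xchariot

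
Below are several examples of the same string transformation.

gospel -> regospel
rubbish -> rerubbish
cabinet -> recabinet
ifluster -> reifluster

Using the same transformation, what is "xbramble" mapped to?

rexbramble

Each output is the input with this applied: prepend "re".
So "xbramble" becomes "rexbramble".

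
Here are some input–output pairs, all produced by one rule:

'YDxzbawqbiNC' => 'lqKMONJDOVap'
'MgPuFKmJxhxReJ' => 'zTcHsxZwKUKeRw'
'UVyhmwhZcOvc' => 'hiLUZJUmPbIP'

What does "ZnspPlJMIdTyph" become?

mAFCcYwzvQgLCU

Looking at the pairs, the operation is to shift every letter 13 places forward in the alphabet (wrapping around) — i.e. ROT13, then flip the case of every letter.
Working it through for "ZnspPlJMIdTyph": intermediate "MafcCyWZVqGlcu", final "mAFCcYwzvQgLCU".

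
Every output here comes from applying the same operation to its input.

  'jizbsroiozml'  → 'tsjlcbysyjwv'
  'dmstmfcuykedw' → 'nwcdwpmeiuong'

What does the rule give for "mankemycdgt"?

wkxuowimnqd

What's happening: shift every letter 10 places forward in the alphabet (wrapping around).
On "mankemycdgt" that produces "wkxuowimnqd".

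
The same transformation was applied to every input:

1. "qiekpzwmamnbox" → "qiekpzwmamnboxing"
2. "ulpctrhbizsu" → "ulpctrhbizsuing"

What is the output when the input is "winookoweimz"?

winookoweimzing

In each case the input is transformed by: append "ing".
On "winookoweimz" that produces "winookoweimzing".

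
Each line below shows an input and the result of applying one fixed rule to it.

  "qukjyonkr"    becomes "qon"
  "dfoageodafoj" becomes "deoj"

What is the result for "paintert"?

The transformation: swap each adjacent pair of characters (1↔2, 3↔4, ...), then keep one character in every 3, starting at position 2 (positions 2nd, 5th, 8th, ...).
"paintert" → "apniettr" → "per".

per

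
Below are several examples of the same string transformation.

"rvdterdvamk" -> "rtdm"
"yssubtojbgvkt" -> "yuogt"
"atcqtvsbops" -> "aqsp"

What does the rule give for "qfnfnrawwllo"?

What's happening: keep one character in every 3, starting at position 1 (positions 1st, 4th, 7th, ...).
For "qfnfnrawwllo" the result is "qfal".

qfal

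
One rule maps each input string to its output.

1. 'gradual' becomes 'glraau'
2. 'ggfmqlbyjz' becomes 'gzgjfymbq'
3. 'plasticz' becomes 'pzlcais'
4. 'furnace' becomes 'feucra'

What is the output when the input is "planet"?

Looking at the pairs, the operation is to take characters alternately from the front and the back (1st, last, 2nd, 2nd-last, ...), then delete the last character.
On "planet": the first step gives "ptlean", and the second then gives "ptlea".

ptlea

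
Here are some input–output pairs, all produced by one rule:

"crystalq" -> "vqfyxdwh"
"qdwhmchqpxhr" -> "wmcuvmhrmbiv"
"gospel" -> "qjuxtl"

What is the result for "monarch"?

Looking at the pairs, the operation is to reverse the string, then shift every letter 5 places forward in the alphabet (wrapping around).
On "monarch": the first step gives "hcranom", and the second then gives "mhwfstr".

mhwfstr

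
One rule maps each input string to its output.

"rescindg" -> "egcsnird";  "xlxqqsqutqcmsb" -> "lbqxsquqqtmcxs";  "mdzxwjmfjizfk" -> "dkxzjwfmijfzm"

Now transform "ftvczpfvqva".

tacvpzvfvqf

The transformation: swap the first and last characters, then swap each adjacent pair of characters (1↔2, 3↔4, ...).
Starting from "ftvczpfvqva": after the first operation, "atvczpfvqvf"; after the second, "tacvpzvfvqf".
(Check on "rescindg": → "gescindr" → "egcsnird" ✓)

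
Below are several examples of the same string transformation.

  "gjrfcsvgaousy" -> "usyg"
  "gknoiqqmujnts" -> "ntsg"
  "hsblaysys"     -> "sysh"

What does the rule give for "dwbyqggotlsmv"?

smvd

Each output is the input with this applied: move the first character to the end, then keep only the last 4 characters.
Starting from "dwbyqggotlsmv": after the first operation, "wbyqggotlsmvd"; after the second, "smvd".
(Check on "gjrfcsvgaousy": → "jrfcsvgaousyg" → "usyg" ✓)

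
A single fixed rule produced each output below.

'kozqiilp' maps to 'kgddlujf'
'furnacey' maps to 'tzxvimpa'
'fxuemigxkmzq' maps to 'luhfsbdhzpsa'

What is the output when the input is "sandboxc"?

Each output is the input with this applied: shift every letter 5 places backward in the alphabet (wrapping around), then reverse the string.
Working it through for "sandboxc": intermediate "nviywjsx", final "xsjwyivn".
(Check on "fxuemigxkmzq": → "aspzhdbsfhul" → "luhfsbdhzpsa" ✓)

xsjwyivn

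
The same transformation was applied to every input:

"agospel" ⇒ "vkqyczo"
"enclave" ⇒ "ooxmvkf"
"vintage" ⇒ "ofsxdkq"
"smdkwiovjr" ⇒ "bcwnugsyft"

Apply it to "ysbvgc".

miclfq

What's happening: move the last character to the front, then shift every letter 10 places forward in the alphabet (wrapping around).
Applying both steps to "ysbvgc": "cysbvg", then "miclfq".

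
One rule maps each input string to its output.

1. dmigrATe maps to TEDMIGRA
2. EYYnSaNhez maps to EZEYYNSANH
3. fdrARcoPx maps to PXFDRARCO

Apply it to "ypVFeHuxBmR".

Each output is the input with this applied: move the last 2 characters to the front (rotate right by 2), then convert every letter to uppercase.
Applying both steps to "ypVFeHuxBmR": "mRypVFeHuxB", then "MRYPVFEHUXB".

MRYPVFEHUXB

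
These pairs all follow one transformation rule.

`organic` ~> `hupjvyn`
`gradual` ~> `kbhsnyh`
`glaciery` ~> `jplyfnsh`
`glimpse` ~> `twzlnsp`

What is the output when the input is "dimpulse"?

The transformation: shift every letter 7 places forward in the alphabet (wrapping around), then move the first 3 characters to the end (rotate left by 3).
Starting from "dimpulse": after the first operation, "kptwbszl"; after the second, "wbszlkpt".

wbszlkpt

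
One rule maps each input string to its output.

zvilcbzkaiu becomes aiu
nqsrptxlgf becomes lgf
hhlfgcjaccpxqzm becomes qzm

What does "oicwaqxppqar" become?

In each case the input is transformed by: keep only the last 3 characters.
So "oicwaqxppqar" becomes "qar".

qar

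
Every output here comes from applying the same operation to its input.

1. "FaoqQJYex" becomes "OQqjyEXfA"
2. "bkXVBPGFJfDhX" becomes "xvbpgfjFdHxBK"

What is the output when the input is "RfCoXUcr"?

cOxuCRrF

Looking at the pairs, the operation is to move the first 2 characters to the end (rotate left by 2), then flip the case of every letter.
So "RfCoXUcr" becomes "cOxuCRrF".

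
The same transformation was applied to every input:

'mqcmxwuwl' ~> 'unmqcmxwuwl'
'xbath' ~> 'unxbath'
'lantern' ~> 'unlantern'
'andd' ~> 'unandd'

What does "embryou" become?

unembryou

Each output is the input with this applied: prepend "un".
Applying that to "embryou" gives "unembryou".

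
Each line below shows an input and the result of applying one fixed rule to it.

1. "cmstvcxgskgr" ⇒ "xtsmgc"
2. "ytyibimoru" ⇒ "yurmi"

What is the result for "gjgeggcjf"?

What's happening: sort the characters into reverse alphabetical order, then keep every other character starting from the first (positions 1st, 3rd, 5th, ...).
For "gjgeggcjf", step one produces "jjggggfec"; step two turns that into "jggfc".

jggfc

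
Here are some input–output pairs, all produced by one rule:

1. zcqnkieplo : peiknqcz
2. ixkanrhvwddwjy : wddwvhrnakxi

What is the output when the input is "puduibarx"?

abiudup

What's happening: delete the last 2 characters, then reverse the string.
"puduibarx" → "puduiba" → "abiudup".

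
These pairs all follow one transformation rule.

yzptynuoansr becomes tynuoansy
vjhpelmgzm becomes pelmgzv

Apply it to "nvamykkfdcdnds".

mykkfdcdndn

The transformation: swap the first and last characters, then delete the first 3 characters.
Starting from "nvamykkfdcdnds": after the first operation, "svamykkfdcdndn"; after the second, "mykkfdcdndn".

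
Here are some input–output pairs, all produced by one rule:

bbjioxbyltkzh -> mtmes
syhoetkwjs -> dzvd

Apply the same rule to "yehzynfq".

jkq

Each output is the input with this applied: keep one character in every 3, starting at position 1 (positions 1st, 4th, 7th, ...), then shift every letter 11 places forward in the alphabet (wrapping around).
For "yehzynfq", step one produces "yzf"; step two turns that into "jkq".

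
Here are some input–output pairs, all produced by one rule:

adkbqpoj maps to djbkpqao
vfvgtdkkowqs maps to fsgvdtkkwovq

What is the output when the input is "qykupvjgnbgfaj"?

yjukvpgjbnfgqa

Looking at the pairs, the operation is to swap the first and last characters, then swap each adjacent pair of characters (1↔2, 3↔4, ...).
For "qykupvjgnbgfaj", step one produces "jykupvjgnbgfaq"; step two turns that into "yjukvpgjbnfgqa".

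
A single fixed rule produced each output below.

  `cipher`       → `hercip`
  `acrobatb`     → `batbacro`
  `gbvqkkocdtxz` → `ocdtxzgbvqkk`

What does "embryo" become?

ryoemb

The rule is to swap the front and back halves of the string.
"embryo" → "ryoemb".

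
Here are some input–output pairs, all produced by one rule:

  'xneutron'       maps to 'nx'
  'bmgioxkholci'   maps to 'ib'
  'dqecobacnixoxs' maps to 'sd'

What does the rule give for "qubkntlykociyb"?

What's happening: move the first character to the end, then keep only the last 2 characters.
Working it through for "qubkntlykociyb": intermediate "ubkntlykociybq", final "bq".

bq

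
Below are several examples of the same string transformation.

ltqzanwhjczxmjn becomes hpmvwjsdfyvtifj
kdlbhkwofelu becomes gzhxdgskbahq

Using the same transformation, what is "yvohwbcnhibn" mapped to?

urkdsxyjdexj

In each case the input is transformed by: shift every letter 4 places backward in the alphabet (wrapping around).
So "yvohwbcnhibn" becomes "urkdsxyjdexj".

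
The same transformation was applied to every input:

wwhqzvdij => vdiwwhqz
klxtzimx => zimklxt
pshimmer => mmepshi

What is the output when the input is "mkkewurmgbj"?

The transformation: delete the last character, then move the last 3 characters to the front (rotate right by 3).
For "mkkewurmgbj", step one produces "mkkewurmgb"; step two turns that into "mgbmkkewur".
(Check on "pshimmer": → "pshimme" → "mmepshi" ✓)

mgbmkkewur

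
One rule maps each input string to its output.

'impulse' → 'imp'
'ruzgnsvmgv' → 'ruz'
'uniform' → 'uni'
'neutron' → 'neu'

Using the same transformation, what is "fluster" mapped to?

flu

The rule is to keep only the first 3 characters.
Applying that to "fluster" gives "flu".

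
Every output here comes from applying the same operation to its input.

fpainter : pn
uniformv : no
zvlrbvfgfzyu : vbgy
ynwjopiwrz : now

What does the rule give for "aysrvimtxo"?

The transformation: delete the last character, then keep one character in every 3, starting at position 2 (positions 2nd, 5th, 8th, ...).
"aysrvimtxo" → "yvt".

yvt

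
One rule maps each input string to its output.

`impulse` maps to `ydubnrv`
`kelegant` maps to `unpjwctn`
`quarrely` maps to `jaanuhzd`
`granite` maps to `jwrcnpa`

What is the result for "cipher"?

yqnalr

In each case the input is transformed by: move the first 2 characters to the end (rotate left by 2), then shift every letter 9 places forward in the alphabet (wrapping around).
Working it through for "cipher": intermediate "pherci", final "yqnalr".
(Check on "kelegant": → "legantke" → "unpjwctn" ✓)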